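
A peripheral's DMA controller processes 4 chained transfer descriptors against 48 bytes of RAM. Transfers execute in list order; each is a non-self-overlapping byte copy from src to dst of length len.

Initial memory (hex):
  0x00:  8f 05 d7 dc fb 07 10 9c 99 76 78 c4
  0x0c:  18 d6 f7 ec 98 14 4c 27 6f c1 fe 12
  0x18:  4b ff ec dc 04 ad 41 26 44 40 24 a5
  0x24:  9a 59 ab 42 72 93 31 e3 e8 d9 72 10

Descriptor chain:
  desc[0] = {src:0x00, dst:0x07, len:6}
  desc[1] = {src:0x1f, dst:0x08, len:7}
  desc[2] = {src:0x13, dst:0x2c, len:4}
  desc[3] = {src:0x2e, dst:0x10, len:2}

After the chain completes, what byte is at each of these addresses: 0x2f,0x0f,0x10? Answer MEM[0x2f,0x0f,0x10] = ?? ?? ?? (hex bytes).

MEM[0x2f,0x0f,0x10] = fe ec c1

  after D0: wrote 6B at 0x07 = 8f05d7dcfb07
  after D1: wrote 7B at 0x08 = 26444024a59a59
  after D2: wrote 4B at 0x2c = 276fc1fe
  after D3: wrote 2B at 0x10 = c1fe
query mem[0x2f]=0xfe, mem[0x0f]=0xec, mem[0x10]=0xc1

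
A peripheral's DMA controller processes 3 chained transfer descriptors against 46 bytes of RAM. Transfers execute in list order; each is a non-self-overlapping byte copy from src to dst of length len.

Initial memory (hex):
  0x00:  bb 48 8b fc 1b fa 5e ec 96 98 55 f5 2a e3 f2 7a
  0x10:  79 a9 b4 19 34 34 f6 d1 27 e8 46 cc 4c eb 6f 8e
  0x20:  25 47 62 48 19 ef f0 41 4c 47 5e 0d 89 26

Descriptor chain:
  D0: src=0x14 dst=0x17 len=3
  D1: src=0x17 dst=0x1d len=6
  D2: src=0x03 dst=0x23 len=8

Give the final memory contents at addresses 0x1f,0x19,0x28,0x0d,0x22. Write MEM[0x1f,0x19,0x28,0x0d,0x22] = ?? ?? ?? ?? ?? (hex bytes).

  after D0: wrote 3B at 0x17 = 3434f6
  after D1: wrote 6B at 0x1d = 3434f646cc4c
  after D2: wrote 8B at 0x23 = fc1bfa5eec969855
query mem[0x1f]=0xf6, mem[0x19]=0xf6, mem[0x28]=0x96, mem[0x0d]=0xe3, mem[0x22]=0x4c

MEM[0x1f,0x19,0x28,0x0d,0x22] = f6 f6 96 e3 4c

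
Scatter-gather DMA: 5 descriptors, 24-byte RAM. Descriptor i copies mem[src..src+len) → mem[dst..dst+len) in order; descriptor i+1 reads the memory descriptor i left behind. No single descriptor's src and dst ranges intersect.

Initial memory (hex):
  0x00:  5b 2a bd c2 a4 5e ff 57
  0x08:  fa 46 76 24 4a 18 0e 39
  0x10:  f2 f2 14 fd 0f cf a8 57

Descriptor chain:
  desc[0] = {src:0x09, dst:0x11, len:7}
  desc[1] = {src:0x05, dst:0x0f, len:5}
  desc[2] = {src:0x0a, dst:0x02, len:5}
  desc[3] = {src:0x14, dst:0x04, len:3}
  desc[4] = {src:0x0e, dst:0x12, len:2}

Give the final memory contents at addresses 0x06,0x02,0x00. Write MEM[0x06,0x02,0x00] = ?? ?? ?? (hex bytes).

MEM[0x06,0x02,0x00] = 0e 76 5b

#0 dst[0x11+7] := {0x46,0x76,0x24,0x4a,0x18,0x0e,0x39}
#1 dst[0x0f+5] := {0x5e,0xff,0x57,0xfa,0x46}
#2 dst[0x02+5] := {0x76,0x24,0x4a,0x18,0x0e}
#3 dst[0x04+3] := {0x4a,0x18,0x0e}
#4 dst[0x12+2] := {0x0e,0x5e}
query mem[0x06]=0x0e, mem[0x02]=0x76, mem[0x00]=0x5b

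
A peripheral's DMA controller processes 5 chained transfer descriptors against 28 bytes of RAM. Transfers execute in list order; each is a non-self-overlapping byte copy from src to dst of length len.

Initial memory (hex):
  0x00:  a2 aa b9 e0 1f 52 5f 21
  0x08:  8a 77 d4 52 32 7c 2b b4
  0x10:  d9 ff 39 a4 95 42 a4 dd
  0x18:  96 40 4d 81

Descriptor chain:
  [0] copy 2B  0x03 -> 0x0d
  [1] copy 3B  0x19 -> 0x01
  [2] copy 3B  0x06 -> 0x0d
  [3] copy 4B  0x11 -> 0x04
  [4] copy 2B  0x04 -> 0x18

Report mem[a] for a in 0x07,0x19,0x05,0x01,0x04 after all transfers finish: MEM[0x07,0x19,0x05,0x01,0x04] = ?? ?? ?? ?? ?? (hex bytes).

MEM[0x07,0x19,0x05,0x01,0x04] = 95 39 39 40 ff

[0] 0x03->0x0d len=2 : e0 1f
[1] 0x19->0x01 len=3 : 40 4d 81
[2] 0x06->0x0d len=3 : 5f 21 8a
[3] 0x11->0x04 len=4 : ff 39 a4 95
[4] 0x04->0x18 len=2 : ff 39
query mem[0x07]=0x95, mem[0x19]=0x39, mem[0x05]=0x39, mem[0x01]=0x40, mem[0x04]=0xff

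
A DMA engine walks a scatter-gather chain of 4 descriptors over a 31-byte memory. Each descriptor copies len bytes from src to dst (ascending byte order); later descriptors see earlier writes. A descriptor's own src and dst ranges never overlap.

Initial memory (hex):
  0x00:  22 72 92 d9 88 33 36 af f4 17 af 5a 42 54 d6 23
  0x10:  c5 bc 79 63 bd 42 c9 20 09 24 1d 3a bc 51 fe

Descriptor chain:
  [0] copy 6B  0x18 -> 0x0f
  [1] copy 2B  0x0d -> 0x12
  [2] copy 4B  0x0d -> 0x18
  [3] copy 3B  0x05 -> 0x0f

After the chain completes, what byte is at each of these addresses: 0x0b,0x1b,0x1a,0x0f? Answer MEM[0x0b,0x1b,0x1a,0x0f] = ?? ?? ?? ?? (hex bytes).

  after D0: wrote 6B at 0x0f = 09241d3abc51
  after D1: wrote 2B at 0x12 = 54d6
  after D2: wrote 4B at 0x18 = 54d60924
  after D3: wrote 3B at 0x0f = 3336af
query mem[0x0b]=0x5a, mem[0x1b]=0x24, mem[0x1a]=0x09, mem[0x0f]=0x33

MEM[0x0b,0x1b,0x1a,0x0f] = 5a 24 09 33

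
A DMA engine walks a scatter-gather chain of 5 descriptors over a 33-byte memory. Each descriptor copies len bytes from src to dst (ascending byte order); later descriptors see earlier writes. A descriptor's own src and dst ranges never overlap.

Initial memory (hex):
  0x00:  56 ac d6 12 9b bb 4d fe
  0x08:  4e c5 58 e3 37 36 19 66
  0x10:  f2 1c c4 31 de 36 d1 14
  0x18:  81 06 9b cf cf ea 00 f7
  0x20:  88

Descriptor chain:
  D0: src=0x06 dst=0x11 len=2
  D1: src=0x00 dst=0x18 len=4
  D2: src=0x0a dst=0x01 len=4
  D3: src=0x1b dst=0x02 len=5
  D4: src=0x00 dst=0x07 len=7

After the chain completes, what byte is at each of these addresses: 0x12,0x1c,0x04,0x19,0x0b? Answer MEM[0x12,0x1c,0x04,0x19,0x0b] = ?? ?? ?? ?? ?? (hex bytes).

  after D0: wrote 2B at 0x11 = 4dfe
  after D1: wrote 4B at 0x18 = 56acd612
  after D2: wrote 4B at 0x01 = 58e33736
  after D3: wrote 5B at 0x02 = 12cfea00f7
  after D4: wrote 7B at 0x07 = 565812cfea00f7
query mem[0x12]=0xfe, mem[0x1c]=0xcf, mem[0x04]=0xea, mem[0x19]=0xac, mem[0x0b]=0xea

MEM[0x12,0x1c,0x04,0x19,0x0b] = fe cf ea ac ea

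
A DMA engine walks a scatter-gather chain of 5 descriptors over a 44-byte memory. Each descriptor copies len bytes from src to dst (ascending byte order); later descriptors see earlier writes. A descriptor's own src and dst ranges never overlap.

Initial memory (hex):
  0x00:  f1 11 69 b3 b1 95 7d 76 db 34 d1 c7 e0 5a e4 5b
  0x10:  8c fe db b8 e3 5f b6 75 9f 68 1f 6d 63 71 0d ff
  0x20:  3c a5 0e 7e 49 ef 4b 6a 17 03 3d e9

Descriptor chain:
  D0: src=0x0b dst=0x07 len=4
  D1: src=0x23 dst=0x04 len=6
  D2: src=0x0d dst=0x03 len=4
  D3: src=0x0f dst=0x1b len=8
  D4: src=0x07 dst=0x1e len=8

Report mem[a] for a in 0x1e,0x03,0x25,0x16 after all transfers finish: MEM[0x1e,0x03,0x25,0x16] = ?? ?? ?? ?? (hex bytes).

[0] 0x0b->0x07 len=4 : c7 e0 5a e4
[1] 0x23->0x04 len=6 : 7e 49 ef 4b 6a 17
[2] 0x0d->0x03 len=4 : 5a e4 5b 8c
[3] 0x0f->0x1b len=8 : 5b 8c fe db b8 e3 5f b6
[4] 0x07->0x1e len=8 : 4b 6a 17 e4 c7 e0 5a e4
query mem[0x1e]=0x4b, mem[0x03]=0x5a, mem[0x25]=0xe4, mem[0x16]=0xb6

MEM[0x1e,0x03,0x25,0x16] = 4b 5a e4 b6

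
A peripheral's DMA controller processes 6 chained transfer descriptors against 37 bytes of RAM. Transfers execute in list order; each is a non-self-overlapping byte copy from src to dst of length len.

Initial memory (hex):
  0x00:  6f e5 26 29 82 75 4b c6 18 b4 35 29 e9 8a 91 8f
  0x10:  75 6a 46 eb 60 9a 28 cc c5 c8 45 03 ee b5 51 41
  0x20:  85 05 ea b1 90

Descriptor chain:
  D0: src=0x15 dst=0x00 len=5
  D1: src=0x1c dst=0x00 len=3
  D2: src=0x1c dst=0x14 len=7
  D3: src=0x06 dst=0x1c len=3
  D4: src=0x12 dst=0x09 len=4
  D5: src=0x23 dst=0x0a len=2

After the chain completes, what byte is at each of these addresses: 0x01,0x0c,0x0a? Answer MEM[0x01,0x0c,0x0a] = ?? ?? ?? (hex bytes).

D0: mem[0x00..0x04] <- [9a 28 cc c5 c8]
D1: mem[0x00..0x02] <- [ee b5 51]
D2: mem[0x14..0x1a] <- [ee b5 51 41 85 05 ea]
D3: mem[0x1c..0x1e] <- [4b c6 18]
D4: mem[0x09..0x0c] <- [46 eb ee b5]
D5: mem[0x0a..0x0b] <- [b1 90]
query mem[0x01]=0xb5, mem[0x0c]=0xb5, mem[0x0a]=0xb1

MEM[0x01,0x0c,0x0a] = b5 b5 b1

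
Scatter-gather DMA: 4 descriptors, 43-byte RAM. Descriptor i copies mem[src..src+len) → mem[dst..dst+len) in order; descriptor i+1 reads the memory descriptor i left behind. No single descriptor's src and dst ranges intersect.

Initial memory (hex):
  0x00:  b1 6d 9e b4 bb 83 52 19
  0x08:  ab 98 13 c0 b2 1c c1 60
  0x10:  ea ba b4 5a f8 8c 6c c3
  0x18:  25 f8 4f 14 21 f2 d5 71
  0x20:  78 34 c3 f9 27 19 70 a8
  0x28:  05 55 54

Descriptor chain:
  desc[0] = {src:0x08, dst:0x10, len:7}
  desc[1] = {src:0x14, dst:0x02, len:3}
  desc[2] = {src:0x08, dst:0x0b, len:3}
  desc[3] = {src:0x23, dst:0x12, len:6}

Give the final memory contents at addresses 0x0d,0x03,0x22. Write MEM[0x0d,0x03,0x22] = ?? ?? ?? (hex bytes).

MEM[0x0d,0x03,0x22] = 13 1c c3

[0] 0x08->0x10 len=7 : ab 98 13 c0 b2 1c c1
[1] 0x14->0x02 len=3 : b2 1c c1
[2] 0x08->0x0b len=3 : ab 98 13
[3] 0x23->0x12 len=6 : f9 27 19 70 a8 05
query mem[0x0d]=0x13, mem[0x03]=0x1c, mem[0x22]=0xc3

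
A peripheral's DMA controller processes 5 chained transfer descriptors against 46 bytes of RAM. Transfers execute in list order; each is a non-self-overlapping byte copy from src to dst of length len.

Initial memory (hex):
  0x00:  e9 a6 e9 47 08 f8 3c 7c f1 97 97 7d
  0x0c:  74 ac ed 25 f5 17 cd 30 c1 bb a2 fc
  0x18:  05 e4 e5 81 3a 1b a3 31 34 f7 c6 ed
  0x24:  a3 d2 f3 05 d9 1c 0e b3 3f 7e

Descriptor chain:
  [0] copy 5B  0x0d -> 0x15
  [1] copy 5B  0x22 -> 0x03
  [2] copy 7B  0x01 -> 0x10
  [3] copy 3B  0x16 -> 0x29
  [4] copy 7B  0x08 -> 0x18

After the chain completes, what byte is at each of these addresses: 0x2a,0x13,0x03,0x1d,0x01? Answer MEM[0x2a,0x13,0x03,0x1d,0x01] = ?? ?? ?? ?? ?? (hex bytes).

  after D0: wrote 5B at 0x15 = aced25f517
  after D1: wrote 5B at 0x03 = c6eda3d2f3
  after D2: wrote 7B at 0x10 = a6e9c6eda3d2f3
  after D3: wrote 3B at 0x29 = f325f5
  after D4: wrote 7B at 0x18 = f197977d74aced
query mem[0x2a]=0x25, mem[0x13]=0xed, mem[0x03]=0xc6, mem[0x1d]=0xac, mem[0x01]=0xa6

MEM[0x2a,0x13,0x03,0x1d,0x01] = 25 ed c6 ac a6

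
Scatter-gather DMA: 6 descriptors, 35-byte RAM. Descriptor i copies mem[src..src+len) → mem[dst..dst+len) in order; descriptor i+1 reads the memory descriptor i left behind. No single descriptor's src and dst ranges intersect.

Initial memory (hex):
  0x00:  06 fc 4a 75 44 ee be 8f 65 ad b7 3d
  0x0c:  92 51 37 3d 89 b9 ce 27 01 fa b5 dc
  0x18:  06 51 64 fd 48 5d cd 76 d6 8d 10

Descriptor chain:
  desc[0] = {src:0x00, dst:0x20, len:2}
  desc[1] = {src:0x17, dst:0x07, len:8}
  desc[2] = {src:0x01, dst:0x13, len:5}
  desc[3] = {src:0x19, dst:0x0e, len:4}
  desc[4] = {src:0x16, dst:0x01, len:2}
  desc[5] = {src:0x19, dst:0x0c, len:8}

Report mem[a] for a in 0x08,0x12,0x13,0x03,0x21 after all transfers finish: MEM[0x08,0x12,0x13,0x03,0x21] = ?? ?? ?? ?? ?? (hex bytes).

  after D0: wrote 2B at 0x20 = 06fc
  after D1: wrote 8B at 0x07 = dc065164fd485dcd
  after D2: wrote 5B at 0x13 = fc4a7544ee
  after D3: wrote 4B at 0x0e = 5164fd48
  after D4: wrote 2B at 0x01 = 44ee
  after D5: wrote 8B at 0x0c = 5164fd485dcd7606
query mem[0x08]=0x06, mem[0x12]=0x76, mem[0x13]=0x06, mem[0x03]=0x75, mem[0x21]=0xfc

MEM[0x08,0x12,0x13,0x03,0x21] = 06 76 06 75 fc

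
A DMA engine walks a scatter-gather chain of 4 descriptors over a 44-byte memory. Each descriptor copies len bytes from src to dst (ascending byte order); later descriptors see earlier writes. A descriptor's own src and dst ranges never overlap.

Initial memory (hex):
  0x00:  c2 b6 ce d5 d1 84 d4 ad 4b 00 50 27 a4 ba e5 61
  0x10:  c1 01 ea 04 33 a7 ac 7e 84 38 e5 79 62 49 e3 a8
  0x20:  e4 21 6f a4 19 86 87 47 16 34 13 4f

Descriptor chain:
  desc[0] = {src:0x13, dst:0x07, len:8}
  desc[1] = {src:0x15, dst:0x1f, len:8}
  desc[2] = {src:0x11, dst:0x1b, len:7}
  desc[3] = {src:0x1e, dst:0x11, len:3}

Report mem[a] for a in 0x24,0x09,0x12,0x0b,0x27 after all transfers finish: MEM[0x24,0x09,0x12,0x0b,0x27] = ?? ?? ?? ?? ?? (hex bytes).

MEM[0x24,0x09,0x12,0x0b,0x27] = e5 a7 a7 7e 47

  after D0: wrote 8B at 0x07 = 0433a7ac7e8438e5
  after D1: wrote 8B at 0x1f = a7ac7e8438e57962
  after D2: wrote 7B at 0x1b = 01ea0433a7ac7e
  after D3: wrote 3B at 0x11 = 33a7ac
query mem[0x24]=0xe5, mem[0x09]=0xa7, mem[0x12]=0xa7, mem[0x0b]=0x7e, mem[0x27]=0x47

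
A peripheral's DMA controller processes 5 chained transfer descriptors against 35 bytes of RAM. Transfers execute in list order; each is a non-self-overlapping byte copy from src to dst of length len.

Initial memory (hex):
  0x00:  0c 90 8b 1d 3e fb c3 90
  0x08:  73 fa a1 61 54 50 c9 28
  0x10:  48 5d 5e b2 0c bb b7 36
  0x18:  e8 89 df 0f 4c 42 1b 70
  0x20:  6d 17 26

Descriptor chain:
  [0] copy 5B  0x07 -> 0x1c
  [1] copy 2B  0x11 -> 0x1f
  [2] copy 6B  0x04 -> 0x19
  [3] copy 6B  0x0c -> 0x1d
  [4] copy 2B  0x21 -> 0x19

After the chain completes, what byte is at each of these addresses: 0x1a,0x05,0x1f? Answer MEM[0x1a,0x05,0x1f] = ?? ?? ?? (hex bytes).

D0: mem[0x1c..0x20] <- [90 73 fa a1 61]
D1: mem[0x1f..0x20] <- [5d 5e]
D2: mem[0x19..0x1e] <- [3e fb c3 90 73 fa]
D3: mem[0x1d..0x22] <- [54 50 c9 28 48 5d]
D4: mem[0x19..0x1a] <- [48 5d]
query mem[0x1a]=0x5d, mem[0x05]=0xfb, mem[0x1f]=0xc9

MEM[0x1a,0x05,0x1f] = 5d fb c9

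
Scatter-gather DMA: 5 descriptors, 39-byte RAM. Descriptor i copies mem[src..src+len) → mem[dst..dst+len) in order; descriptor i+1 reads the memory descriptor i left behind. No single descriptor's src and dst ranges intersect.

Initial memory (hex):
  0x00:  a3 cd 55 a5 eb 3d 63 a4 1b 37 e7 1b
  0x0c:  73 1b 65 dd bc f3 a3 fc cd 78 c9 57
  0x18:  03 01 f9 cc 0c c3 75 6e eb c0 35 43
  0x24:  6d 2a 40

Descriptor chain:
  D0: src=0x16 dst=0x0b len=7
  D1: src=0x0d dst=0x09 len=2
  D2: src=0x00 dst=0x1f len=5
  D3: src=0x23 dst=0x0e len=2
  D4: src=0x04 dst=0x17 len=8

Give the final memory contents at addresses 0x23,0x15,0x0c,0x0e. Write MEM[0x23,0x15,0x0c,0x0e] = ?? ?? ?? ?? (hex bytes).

MEM[0x23,0x15,0x0c,0x0e] = eb 78 57 eb

#0 dst[0x0b+7] := {0xc9,0x57,0x03,0x01,0xf9,0xcc,0x0c}
#1 dst[0x09+2] := {0x03,0x01}
#2 dst[0x1f+5] := {0xa3,0xcd,0x55,0xa5,0xeb}
#3 dst[0x0e+2] := {0xeb,0x6d}
#4 dst[0x17+8] := {0xeb,0x3d,0x63,0xa4,0x1b,0x03,0x01,0xc9}
query mem[0x23]=0xeb, mem[0x15]=0x78, mem[0x0c]=0x57, mem[0x0e]=0xeb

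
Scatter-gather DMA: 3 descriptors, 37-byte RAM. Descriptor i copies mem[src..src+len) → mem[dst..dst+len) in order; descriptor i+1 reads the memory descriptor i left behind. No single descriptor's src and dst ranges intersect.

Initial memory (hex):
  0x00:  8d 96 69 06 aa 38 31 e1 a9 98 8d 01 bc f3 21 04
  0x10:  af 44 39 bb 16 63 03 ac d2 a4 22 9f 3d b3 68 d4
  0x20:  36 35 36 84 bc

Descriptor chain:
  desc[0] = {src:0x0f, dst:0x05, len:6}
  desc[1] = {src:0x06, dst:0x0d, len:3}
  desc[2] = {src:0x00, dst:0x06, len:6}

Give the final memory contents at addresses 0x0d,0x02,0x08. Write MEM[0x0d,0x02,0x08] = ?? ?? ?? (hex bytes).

MEM[0x0d,0x02,0x08] = af 69 69

  after D0: wrote 6B at 0x05 = 04af4439bb16
  after D1: wrote 3B at 0x0d = af4439
  after D2: wrote 6B at 0x06 = 8d966906aa04
query mem[0x0d]=0xaf, mem[0x02]=0x69, mem[0x08]=0x69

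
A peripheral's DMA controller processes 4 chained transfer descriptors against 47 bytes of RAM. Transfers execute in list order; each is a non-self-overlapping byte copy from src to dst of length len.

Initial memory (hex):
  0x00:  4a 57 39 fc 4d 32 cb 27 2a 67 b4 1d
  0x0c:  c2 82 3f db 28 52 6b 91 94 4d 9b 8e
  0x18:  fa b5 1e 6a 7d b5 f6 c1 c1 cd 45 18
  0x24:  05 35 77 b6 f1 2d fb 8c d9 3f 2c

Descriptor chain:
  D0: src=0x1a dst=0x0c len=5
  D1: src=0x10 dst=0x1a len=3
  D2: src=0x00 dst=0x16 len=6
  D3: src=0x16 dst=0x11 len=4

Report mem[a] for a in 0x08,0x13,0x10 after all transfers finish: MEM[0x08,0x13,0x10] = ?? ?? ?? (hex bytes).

MEM[0x08,0x13,0x10] = 2a 39 f6

D0: mem[0x0c..0x10] <- [1e 6a 7d b5 f6]
D1: mem[0x1a..0x1c] <- [f6 52 6b]
D2: mem[0x16..0x1b] <- [4a 57 39 fc 4d 32]
D3: mem[0x11..0x14] <- [4a 57 39 fc]
query mem[0x08]=0x2a, mem[0x13]=0x39, mem[0x10]=0xf6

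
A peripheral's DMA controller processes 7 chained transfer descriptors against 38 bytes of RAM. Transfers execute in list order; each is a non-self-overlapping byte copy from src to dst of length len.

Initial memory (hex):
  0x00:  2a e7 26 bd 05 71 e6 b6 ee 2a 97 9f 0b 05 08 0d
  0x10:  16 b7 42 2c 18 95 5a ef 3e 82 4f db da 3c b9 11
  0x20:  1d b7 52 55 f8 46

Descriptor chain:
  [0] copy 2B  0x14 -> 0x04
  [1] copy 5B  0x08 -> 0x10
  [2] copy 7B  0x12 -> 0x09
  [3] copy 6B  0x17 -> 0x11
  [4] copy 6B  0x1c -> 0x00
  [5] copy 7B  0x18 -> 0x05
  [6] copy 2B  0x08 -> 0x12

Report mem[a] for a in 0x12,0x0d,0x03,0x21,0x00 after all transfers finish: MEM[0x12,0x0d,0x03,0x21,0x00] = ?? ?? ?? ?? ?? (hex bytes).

#0 dst[0x04+2] := {0x18,0x95}
#1 dst[0x10+5] := {0xee,0x2a,0x97,0x9f,0x0b}
#2 dst[0x09+7] := {0x97,0x9f,0x0b,0x95,0x5a,0xef,0x3e}
#3 dst[0x11+6] := {0xef,0x3e,0x82,0x4f,0xdb,0xda}
#4 dst[0x00+6] := {0xda,0x3c,0xb9,0x11,0x1d,0xb7}
#5 dst[0x05+7] := {0x3e,0x82,0x4f,0xdb,0xda,0x3c,0xb9}
#6 dst[0x12+2] := {0xdb,0xda}
query mem[0x12]=0xdb, mem[0x0d]=0x5a, mem[0x03]=0x11, mem[0x21]=0xb7, mem[0x00]=0xda

MEM[0x12,0x0d,0x03,0x21,0x00] = db 5a 11 b7 da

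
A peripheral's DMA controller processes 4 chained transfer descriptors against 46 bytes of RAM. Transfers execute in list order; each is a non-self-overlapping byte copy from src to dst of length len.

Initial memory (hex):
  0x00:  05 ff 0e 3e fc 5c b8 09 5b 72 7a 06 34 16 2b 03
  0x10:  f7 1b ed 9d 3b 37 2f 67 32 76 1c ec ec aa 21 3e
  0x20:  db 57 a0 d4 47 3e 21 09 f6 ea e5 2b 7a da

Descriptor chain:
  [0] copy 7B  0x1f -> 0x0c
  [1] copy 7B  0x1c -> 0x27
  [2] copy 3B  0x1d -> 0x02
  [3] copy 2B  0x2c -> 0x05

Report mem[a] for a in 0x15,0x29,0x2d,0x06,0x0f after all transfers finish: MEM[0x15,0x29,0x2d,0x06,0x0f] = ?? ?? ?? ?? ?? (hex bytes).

  after D0: wrote 7B at 0x0c = 3edb57a0d4473e
  after D1: wrote 7B at 0x27 = ecaa213edb57a0
  after D2: wrote 3B at 0x02 = aa213e
  after D3: wrote 2B at 0x05 = 57a0
query mem[0x15]=0x37, mem[0x29]=0x21, mem[0x2d]=0xa0, mem[0x06]=0xa0, mem[0x0f]=0xa0

MEM[0x15,0x29,0x2d,0x06,0x0f] = 37 21 a0 a0 a0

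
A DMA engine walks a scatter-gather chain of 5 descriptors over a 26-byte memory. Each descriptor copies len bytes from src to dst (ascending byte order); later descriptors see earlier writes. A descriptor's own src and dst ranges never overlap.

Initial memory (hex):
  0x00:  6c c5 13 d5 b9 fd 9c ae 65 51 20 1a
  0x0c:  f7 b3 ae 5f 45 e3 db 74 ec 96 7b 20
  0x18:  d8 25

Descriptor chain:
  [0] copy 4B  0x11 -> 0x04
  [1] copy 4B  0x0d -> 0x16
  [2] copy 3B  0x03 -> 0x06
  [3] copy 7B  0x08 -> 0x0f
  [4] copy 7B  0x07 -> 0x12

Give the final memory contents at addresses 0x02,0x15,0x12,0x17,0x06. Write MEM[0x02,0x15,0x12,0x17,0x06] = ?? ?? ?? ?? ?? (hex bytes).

MEM[0x02,0x15,0x12,0x17,0x06] = 13 20 e3 f7 d5

#0 dst[0x04+4] := {0xe3,0xdb,0x74,0xec}
#1 dst[0x16+4] := {0xb3,0xae,0x5f,0x45}
#2 dst[0x06+3] := {0xd5,0xe3,0xdb}
#3 dst[0x0f+7] := {0xdb,0x51,0x20,0x1a,0xf7,0xb3,0xae}
#4 dst[0x12+7] := {0xe3,0xdb,0x51,0x20,0x1a,0xf7,0xb3}
query mem[0x02]=0x13, mem[0x15]=0x20, mem[0x12]=0xe3, mem[0x17]=0xf7, mem[0x06]=0xd5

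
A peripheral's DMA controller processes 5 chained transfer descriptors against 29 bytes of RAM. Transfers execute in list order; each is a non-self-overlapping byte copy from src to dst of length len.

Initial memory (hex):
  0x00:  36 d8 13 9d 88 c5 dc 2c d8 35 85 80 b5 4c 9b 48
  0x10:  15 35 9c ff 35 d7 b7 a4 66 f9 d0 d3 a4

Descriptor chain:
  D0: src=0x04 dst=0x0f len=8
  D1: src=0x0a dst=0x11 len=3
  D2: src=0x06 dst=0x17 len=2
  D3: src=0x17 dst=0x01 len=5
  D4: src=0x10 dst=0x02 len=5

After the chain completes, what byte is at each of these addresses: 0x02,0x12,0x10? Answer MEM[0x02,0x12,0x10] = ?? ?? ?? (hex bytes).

  after D0: wrote 8B at 0x0f = 88c5dc2cd8358580
  after D1: wrote 3B at 0x11 = 8580b5
  after D2: wrote 2B at 0x17 = dc2c
  after D3: wrote 5B at 0x01 = dc2cf9d0d3
  after D4: wrote 5B at 0x02 = c58580b535
query mem[0x02]=0xc5, mem[0x12]=0x80, mem[0x10]=0xc5

MEM[0x02,0x12,0x10] = c5 80 c5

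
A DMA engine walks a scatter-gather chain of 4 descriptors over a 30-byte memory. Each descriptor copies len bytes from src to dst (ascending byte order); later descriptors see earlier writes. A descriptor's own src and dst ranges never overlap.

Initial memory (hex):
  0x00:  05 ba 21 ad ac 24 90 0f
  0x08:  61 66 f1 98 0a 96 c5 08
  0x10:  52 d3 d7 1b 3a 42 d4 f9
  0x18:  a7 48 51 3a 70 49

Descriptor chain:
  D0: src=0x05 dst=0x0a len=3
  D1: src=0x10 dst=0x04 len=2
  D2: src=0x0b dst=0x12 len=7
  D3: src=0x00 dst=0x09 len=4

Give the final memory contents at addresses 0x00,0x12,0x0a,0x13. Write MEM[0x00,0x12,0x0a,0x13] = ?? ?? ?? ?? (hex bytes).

[0] 0x05->0x0a len=3 : 24 90 0f
[1] 0x10->0x04 len=2 : 52 d3
[2] 0x0b->0x12 len=7 : 90 0f 96 c5 08 52 d3
[3] 0x00->0x09 len=4 : 05 ba 21 ad
query mem[0x00]=0x05, mem[0x12]=0x90, mem[0x0a]=0xba, mem[0x13]=0x0f

MEM[0x00,0x12,0x0a,0x13] = 05 90 ba 0f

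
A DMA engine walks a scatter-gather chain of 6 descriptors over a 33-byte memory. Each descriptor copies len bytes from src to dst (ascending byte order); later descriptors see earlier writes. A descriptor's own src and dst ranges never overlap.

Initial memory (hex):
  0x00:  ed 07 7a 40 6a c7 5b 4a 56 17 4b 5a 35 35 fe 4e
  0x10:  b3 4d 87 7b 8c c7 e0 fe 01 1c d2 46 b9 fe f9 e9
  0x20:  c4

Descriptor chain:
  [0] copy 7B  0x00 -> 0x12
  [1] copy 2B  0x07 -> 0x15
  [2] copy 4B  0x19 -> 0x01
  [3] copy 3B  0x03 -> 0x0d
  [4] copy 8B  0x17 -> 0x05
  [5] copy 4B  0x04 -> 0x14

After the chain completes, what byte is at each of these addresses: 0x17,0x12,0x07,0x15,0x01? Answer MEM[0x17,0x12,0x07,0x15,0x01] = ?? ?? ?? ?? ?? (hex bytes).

  after D0: wrote 7B at 0x12 = ed077a406ac75b
  after D1: wrote 2B at 0x15 = 4a56
  after D2: wrote 4B at 0x01 = 1cd246b9
  after D3: wrote 3B at 0x0d = 46b9c7
  after D4: wrote 8B at 0x05 = c75b1cd246b9fef9
  after D5: wrote 4B at 0x14 = b9c75b1c
query mem[0x17]=0x1c, mem[0x12]=0xed, mem[0x07]=0x1c, mem[0x15]=0xc7, mem[0x01]=0x1c

MEM[0x17,0x12,0x07,0x15,0x01] = 1c ed 1c c7 1c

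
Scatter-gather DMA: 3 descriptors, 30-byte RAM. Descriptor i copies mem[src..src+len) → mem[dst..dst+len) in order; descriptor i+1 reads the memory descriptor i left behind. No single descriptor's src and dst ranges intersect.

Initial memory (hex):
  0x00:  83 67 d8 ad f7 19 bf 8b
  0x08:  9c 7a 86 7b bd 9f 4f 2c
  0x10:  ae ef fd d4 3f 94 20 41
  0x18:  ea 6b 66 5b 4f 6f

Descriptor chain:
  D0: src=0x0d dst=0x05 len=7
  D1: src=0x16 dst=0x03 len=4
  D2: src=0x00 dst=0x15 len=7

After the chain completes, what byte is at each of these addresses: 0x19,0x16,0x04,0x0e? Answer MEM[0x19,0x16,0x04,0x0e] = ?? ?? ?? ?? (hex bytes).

MEM[0x19,0x16,0x04,0x0e] = 41 67 41 4f

  after D0: wrote 7B at 0x05 = 9f4f2caeeffdd4
  after D1: wrote 4B at 0x03 = 2041ea6b
  after D2: wrote 7B at 0x15 = 8367d82041ea6b
query mem[0x19]=0x41, mem[0x16]=0x67, mem[0x04]=0x41, mem[0x0e]=0x4f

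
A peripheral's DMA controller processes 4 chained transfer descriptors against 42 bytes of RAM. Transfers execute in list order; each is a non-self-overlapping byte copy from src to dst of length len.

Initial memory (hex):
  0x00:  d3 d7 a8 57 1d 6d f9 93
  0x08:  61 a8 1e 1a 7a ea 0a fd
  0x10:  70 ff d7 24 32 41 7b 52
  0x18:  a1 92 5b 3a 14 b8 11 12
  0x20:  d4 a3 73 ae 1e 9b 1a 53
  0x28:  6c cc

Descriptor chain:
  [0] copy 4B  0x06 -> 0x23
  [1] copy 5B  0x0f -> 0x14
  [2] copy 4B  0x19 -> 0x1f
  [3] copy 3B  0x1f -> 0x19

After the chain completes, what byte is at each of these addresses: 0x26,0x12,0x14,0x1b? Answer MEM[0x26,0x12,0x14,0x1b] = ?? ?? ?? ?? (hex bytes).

[0] 0x06->0x23 len=4 : f9 93 61 a8
[1] 0x0f->0x14 len=5 : fd 70 ff d7 24
[2] 0x19->0x1f len=4 : 92 5b 3a 14
[3] 0x1f->0x19 len=3 : 92 5b 3a
query mem[0x26]=0xa8, mem[0x12]=0xd7, mem[0x14]=0xfd, mem[0x1b]=0x3a

MEM[0x26,0x12,0x14,0x1b] = a8 d7 fd 3a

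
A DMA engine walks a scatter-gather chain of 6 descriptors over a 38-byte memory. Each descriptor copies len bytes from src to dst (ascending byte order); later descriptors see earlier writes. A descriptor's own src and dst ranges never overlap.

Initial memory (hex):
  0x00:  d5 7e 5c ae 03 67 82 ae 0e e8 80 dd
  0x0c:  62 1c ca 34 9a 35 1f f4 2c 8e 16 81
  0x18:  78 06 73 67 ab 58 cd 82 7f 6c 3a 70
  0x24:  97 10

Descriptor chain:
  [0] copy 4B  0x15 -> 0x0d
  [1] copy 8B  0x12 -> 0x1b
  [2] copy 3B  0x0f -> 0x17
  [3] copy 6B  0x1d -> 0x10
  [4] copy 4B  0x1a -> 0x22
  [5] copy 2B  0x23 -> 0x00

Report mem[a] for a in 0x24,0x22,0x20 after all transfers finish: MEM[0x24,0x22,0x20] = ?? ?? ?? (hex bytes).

MEM[0x24,0x22,0x20] = f4 73 81

[0] 0x15->0x0d len=4 : 8e 16 81 78
[1] 0x12->0x1b len=8 : 1f f4 2c 8e 16 81 78 06
[2] 0x0f->0x17 len=3 : 81 78 35
[3] 0x1d->0x10 len=6 : 2c 8e 16 81 78 06
[4] 0x1a->0x22 len=4 : 73 1f f4 2c
[5] 0x23->0x00 len=2 : 1f f4
query mem[0x24]=0xf4, mem[0x22]=0x73, mem[0x20]=0x81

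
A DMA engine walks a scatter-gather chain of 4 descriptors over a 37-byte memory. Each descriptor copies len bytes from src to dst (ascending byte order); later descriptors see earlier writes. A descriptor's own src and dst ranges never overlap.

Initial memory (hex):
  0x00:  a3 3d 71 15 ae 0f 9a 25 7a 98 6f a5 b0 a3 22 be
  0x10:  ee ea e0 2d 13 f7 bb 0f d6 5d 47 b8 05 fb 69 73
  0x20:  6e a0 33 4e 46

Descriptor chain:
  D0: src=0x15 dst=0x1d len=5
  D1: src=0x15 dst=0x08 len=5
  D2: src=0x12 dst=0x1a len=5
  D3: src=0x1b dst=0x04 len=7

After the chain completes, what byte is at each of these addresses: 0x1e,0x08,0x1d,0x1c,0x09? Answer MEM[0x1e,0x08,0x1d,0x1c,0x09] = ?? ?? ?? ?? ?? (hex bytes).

MEM[0x1e,0x08,0x1d,0x1c,0x09] = bb 0f f7 13 d6

[0] 0x15->0x1d len=5 : f7 bb 0f d6 5d
[1] 0x15->0x08 len=5 : f7 bb 0f d6 5d
[2] 0x12->0x1a len=5 : e0 2d 13 f7 bb
[3] 0x1b->0x04 len=7 : 2d 13 f7 bb 0f d6 5d
query mem[0x1e]=0xbb, mem[0x08]=0x0f, mem[0x1d]=0xf7, mem[0x1c]=0x13, mem[0x09]=0xd6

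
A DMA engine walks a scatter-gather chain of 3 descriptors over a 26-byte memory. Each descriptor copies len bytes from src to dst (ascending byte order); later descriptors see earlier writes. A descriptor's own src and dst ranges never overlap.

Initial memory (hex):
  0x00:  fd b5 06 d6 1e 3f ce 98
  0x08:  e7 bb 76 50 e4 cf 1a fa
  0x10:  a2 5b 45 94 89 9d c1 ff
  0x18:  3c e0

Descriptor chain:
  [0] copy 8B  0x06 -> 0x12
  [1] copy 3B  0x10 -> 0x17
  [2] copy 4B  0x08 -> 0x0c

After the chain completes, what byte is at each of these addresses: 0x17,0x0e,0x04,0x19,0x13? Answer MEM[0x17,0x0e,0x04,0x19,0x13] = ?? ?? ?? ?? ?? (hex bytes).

D0: mem[0x12..0x19] <- [ce 98 e7 bb 76 50 e4 cf]
D1: mem[0x17..0x19] <- [a2 5b ce]
D2: mem[0x0c..0x0f] <- [e7 bb 76 50]
query mem[0x17]=0xa2, mem[0x0e]=0x76, mem[0x04]=0x1e, mem[0x19]=0xce, mem[0x13]=0x98

MEM[0x17,0x0e,0x04,0x19,0x13] = a2 76 1e ce 98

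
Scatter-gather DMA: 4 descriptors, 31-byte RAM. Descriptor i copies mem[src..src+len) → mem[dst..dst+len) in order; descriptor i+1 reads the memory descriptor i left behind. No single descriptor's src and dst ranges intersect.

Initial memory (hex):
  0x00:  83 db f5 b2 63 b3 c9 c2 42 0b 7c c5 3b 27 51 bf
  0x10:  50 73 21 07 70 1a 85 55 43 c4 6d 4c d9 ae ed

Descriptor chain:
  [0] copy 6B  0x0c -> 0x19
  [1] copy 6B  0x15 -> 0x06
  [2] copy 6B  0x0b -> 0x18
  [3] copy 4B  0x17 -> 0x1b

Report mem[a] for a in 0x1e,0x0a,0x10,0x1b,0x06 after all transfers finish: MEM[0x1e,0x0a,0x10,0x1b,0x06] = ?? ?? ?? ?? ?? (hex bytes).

MEM[0x1e,0x0a,0x10,0x1b,0x06] = 27 3b 50 55 1a

D0: mem[0x19..0x1e] <- [3b 27 51 bf 50 73]
D1: mem[0x06..0x0b] <- [1a 85 55 43 3b 27]
D2: mem[0x18..0x1d] <- [27 3b 27 51 bf 50]
D3: mem[0x1b..0x1e] <- [55 27 3b 27]
query mem[0x1e]=0x27, mem[0x0a]=0x3b, mem[0x10]=0x50, mem[0x1b]=0x55, mem[0x06]=0x1a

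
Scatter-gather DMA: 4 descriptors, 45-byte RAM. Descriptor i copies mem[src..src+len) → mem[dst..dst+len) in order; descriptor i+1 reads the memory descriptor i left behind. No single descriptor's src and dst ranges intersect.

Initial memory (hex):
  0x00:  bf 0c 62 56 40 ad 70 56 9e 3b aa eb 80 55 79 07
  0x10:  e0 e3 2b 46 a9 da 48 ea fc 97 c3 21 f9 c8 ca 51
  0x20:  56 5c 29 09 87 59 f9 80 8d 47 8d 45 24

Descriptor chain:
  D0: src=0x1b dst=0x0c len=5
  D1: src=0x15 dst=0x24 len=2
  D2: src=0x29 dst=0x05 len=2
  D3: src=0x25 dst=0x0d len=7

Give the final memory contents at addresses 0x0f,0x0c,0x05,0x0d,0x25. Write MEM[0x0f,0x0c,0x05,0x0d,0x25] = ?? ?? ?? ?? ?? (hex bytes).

MEM[0x0f,0x0c,0x05,0x0d,0x25] = 80 21 47 48 48

[0] 0x1b->0x0c len=5 : 21 f9 c8 ca 51
[1] 0x15->0x24 len=2 : da 48
[2] 0x29->0x05 len=2 : 47 8d
[3] 0x25->0x0d len=7 : 48 f9 80 8d 47 8d 45
query mem[0x0f]=0x80, mem[0x0c]=0x21, mem[0x05]=0x47, mem[0x0d]=0x48, mem[0x25]=0x48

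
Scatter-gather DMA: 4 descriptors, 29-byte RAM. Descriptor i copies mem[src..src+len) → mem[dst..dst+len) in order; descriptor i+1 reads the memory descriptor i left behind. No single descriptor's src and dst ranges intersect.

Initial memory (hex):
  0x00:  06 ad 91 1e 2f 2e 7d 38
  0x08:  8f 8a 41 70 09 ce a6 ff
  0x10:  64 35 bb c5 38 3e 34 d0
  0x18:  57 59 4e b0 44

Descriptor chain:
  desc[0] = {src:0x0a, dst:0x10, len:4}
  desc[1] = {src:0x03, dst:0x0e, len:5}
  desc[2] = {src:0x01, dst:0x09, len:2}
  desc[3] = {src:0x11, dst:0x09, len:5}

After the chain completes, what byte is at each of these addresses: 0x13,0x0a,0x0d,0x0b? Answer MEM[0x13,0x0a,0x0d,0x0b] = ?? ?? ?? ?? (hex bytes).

MEM[0x13,0x0a,0x0d,0x0b] = ce 38 3e ce

#0 dst[0x10+4] := {0x41,0x70,0x09,0xce}
#1 dst[0x0e+5] := {0x1e,0x2f,0x2e,0x7d,0x38}
#2 dst[0x09+2] := {0xad,0x91}
#3 dst[0x09+5] := {0x7d,0x38,0xce,0x38,0x3e}
query mem[0x13]=0xce, mem[0x0a]=0x38, mem[0x0d]=0x3e, mem[0x0b]=0xce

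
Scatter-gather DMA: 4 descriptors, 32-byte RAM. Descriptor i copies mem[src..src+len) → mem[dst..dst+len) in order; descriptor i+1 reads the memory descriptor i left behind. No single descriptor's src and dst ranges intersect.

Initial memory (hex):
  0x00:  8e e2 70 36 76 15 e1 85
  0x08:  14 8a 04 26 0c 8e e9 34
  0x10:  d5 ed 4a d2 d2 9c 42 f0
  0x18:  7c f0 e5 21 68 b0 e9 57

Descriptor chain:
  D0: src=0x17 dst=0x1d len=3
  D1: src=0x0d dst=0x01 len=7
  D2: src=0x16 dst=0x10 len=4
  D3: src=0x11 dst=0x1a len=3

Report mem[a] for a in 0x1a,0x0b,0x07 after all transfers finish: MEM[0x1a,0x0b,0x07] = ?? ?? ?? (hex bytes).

#0 dst[0x1d+3] := {0xf0,0x7c,0xf0}
#1 dst[0x01+7] := {0x8e,0xe9,0x34,0xd5,0xed,0x4a,0xd2}
#2 dst[0x10+4] := {0x42,0xf0,0x7c,0xf0}
#3 dst[0x1a+3] := {0xf0,0x7c,0xf0}
query mem[0x1a]=0xf0, mem[0x0b]=0x26, mem[0x07]=0xd2

MEM[0x1a,0x0b,0x07] = f0 26 d2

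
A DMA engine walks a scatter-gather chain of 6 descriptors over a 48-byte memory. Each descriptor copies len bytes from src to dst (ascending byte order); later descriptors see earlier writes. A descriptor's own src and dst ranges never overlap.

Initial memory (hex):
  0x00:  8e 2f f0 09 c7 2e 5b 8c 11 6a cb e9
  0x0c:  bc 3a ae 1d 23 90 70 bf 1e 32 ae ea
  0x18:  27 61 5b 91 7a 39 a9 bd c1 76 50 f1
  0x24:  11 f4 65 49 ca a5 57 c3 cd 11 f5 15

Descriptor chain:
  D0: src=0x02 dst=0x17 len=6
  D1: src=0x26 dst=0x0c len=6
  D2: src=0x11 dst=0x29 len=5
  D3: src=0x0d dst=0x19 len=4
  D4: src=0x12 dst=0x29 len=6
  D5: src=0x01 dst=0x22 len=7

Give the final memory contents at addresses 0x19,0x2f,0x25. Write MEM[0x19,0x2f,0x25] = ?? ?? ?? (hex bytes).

#0 dst[0x17+6] := {0xf0,0x09,0xc7,0x2e,0x5b,0x8c}
#1 dst[0x0c+6] := {0x65,0x49,0xca,0xa5,0x57,0xc3}
#2 dst[0x29+5] := {0xc3,0x70,0xbf,0x1e,0x32}
#3 dst[0x19+4] := {0x49,0xca,0xa5,0x57}
#4 dst[0x29+6] := {0x70,0xbf,0x1e,0x32,0xae,0xf0}
#5 dst[0x22+7] := {0x2f,0xf0,0x09,0xc7,0x2e,0x5b,0x8c}
query mem[0x19]=0x49, mem[0x2f]=0x15, mem[0x25]=0xc7

MEM[0x19,0x2f,0x25] = 49 15 c7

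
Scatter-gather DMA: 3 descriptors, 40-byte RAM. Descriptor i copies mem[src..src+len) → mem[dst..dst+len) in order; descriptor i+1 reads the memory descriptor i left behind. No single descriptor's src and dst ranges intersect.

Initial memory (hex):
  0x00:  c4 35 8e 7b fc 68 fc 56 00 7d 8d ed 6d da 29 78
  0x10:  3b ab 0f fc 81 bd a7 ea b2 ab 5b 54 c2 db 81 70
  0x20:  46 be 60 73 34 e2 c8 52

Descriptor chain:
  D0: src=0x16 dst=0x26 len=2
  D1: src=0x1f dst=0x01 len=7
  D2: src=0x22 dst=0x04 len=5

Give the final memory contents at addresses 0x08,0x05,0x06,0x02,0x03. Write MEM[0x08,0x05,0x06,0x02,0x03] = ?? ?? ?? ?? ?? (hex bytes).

MEM[0x08,0x05,0x06,0x02,0x03] = a7 73 34 46 be

#0 dst[0x26+2] := {0xa7,0xea}
#1 dst[0x01+7] := {0x70,0x46,0xbe,0x60,0x73,0x34,0xe2}
#2 dst[0x04+5] := {0x60,0x73,0x34,0xe2,0xa7}
query mem[0x08]=0xa7, mem[0x05]=0x73, mem[0x06]=0x34, mem[0x02]=0x46, mem[0x03]=0xbe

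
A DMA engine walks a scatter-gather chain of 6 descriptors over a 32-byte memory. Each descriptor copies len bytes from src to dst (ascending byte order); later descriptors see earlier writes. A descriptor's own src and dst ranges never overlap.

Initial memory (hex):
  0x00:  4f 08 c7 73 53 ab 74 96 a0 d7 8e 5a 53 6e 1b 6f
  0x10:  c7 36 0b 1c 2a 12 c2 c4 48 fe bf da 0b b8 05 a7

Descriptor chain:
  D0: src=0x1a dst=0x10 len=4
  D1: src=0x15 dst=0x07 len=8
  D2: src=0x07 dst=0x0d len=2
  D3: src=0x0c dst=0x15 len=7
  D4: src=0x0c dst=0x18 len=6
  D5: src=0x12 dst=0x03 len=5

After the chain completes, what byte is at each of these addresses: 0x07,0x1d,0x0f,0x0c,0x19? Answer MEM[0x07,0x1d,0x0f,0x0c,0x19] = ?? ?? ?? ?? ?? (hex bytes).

MEM[0x07,0x1d,0x0f,0x0c,0x19] = 12 da 6f bf 12

[0] 0x1a->0x10 len=4 : bf da 0b b8
[1] 0x15->0x07 len=8 : 12 c2 c4 48 fe bf da 0b
[2] 0x07->0x0d len=2 : 12 c2
[3] 0x0c->0x15 len=7 : bf 12 c2 6f bf da 0b
[4] 0x0c->0x18 len=6 : bf 12 c2 6f bf da
[5] 0x12->0x03 len=5 : 0b b8 2a bf 12
query mem[0x07]=0x12, mem[0x1d]=0xda, mem[0x0f]=0x6f, mem[0x0c]=0xbf, mem[0x19]=0x12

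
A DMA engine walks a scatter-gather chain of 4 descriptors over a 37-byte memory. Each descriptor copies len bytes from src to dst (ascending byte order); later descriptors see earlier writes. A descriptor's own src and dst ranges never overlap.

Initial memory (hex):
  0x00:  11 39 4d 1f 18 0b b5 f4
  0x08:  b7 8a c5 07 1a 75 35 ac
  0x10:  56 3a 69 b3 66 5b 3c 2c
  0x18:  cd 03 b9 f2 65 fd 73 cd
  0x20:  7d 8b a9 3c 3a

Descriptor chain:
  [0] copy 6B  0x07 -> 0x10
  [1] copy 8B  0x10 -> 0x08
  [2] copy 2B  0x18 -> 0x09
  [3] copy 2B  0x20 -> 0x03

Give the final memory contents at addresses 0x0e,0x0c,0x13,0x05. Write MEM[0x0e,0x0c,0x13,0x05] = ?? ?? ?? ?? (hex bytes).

MEM[0x0e,0x0c,0x13,0x05] = 3c 07 c5 0b

  after D0: wrote 6B at 0x10 = f4b78ac5071a
  after D1: wrote 8B at 0x08 = f4b78ac5071a3c2c
  after D2: wrote 2B at 0x09 = cd03
  after D3: wrote 2B at 0x03 = 7d8b
query mem[0x0e]=0x3c, mem[0x0c]=0x07, mem[0x13]=0xc5, mem[0x05]=0x0b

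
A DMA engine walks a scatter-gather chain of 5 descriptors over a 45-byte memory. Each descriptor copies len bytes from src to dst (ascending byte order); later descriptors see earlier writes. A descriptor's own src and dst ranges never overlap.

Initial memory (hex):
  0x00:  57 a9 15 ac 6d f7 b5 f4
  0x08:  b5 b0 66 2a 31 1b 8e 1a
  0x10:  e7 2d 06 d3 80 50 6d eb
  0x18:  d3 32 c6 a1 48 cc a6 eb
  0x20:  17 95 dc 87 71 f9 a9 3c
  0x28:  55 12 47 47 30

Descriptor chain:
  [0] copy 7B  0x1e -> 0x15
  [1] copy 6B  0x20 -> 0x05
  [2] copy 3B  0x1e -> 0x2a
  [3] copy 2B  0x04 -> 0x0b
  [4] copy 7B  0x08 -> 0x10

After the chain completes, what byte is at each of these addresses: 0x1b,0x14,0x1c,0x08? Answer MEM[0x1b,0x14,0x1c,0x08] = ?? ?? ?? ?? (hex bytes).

[0] 0x1e->0x15 len=7 : a6 eb 17 95 dc 87 71
[1] 0x20->0x05 len=6 : 17 95 dc 87 71 f9
[2] 0x1e->0x2a len=3 : a6 eb 17
[3] 0x04->0x0b len=2 : 6d 17
[4] 0x08->0x10 len=7 : 87 71 f9 6d 17 1b 8e
query mem[0x1b]=0x71, mem[0x14]=0x17, mem[0x1c]=0x48, mem[0x08]=0x87

MEM[0x1b,0x14,0x1c,0x08] = 71 17 48 87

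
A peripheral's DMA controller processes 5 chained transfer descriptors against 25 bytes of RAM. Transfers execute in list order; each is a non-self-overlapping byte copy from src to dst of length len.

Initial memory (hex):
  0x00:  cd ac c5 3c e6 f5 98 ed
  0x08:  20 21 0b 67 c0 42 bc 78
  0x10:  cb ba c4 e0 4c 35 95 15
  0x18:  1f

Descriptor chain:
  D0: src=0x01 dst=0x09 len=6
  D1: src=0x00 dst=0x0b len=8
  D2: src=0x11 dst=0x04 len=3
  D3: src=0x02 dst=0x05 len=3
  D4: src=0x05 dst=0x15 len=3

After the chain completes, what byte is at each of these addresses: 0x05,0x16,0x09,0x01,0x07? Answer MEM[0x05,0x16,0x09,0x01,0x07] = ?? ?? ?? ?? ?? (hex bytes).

D0: mem[0x09..0x0e] <- [ac c5 3c e6 f5 98]
D1: mem[0x0b..0x12] <- [cd ac c5 3c e6 f5 98 ed]
D2: mem[0x04..0x06] <- [98 ed e0]
D3: mem[0x05..0x07] <- [c5 3c 98]
D4: mem[0x15..0x17] <- [c5 3c 98]
query mem[0x05]=0xc5, mem[0x16]=0x3c, mem[0x09]=0xac, mem[0x01]=0xac, mem[0x07]=0x98

MEM[0x05,0x16,0x09,0x01,0x07] = c5 3c ac ac 98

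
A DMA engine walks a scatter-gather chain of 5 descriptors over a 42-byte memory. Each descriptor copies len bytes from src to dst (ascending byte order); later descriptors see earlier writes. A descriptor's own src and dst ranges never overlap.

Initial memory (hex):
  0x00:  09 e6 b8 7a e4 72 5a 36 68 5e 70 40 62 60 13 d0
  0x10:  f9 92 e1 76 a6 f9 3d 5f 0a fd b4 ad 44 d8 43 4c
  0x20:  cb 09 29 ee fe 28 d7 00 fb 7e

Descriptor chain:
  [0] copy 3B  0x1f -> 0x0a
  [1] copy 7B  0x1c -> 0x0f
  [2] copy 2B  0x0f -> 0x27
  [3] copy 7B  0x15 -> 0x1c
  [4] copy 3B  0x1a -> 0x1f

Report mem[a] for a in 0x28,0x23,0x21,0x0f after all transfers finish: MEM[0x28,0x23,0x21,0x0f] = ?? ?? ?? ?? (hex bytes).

MEM[0x28,0x23,0x21,0x0f] = d8 ee 29 44

#0 dst[0x0a+3] := {0x4c,0xcb,0x09}
#1 dst[0x0f+7] := {0x44,0xd8,0x43,0x4c,0xcb,0x09,0x29}
#2 dst[0x27+2] := {0x44,0xd8}
#3 dst[0x1c+7] := {0x29,0x3d,0x5f,0x0a,0xfd,0xb4,0xad}
#4 dst[0x1f+3] := {0xb4,0xad,0x29}
query mem[0x28]=0xd8, mem[0x23]=0xee, mem[0x21]=0x29, mem[0x0f]=0x44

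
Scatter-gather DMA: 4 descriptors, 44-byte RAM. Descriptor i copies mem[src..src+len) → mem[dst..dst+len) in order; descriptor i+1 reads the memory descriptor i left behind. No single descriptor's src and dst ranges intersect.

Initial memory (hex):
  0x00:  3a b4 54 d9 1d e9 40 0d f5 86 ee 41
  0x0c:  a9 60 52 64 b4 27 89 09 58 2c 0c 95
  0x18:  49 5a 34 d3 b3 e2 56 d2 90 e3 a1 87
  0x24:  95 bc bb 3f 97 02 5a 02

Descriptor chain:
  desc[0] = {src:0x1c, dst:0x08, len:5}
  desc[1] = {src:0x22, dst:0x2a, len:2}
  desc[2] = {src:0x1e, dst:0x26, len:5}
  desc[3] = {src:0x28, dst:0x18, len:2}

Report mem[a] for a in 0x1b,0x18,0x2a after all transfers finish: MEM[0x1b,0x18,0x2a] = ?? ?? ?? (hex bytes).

[0] 0x1c->0x08 len=5 : b3 e2 56 d2 90
[1] 0x22->0x2a len=2 : a1 87
[2] 0x1e->0x26 len=5 : 56 d2 90 e3 a1
[3] 0x28->0x18 len=2 : 90 e3
query mem[0x1b]=0xd3, mem[0x18]=0x90, mem[0x2a]=0xa1

MEM[0x1b,0x18,0x2a] = d3 90 a1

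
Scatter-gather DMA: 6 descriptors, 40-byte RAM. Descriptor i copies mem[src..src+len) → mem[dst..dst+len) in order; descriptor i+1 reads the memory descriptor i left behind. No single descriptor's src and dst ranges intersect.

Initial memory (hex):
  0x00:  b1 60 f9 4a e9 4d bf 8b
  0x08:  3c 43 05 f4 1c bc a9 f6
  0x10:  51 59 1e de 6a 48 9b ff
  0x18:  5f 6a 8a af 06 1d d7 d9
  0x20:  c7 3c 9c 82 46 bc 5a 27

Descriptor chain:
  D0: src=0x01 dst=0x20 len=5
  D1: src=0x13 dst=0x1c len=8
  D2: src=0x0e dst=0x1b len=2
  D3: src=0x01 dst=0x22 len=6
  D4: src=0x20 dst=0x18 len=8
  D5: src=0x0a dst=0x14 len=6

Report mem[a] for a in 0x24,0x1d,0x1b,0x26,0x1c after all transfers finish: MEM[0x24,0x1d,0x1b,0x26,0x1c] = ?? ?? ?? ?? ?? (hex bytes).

MEM[0x24,0x1d,0x1b,0x26,0x1c] = 4a e9 f9 4d 4a

D0: mem[0x20..0x24] <- [60 f9 4a e9 4d]
D1: mem[0x1c..0x23] <- [de 6a 48 9b ff 5f 6a 8a]
D2: mem[0x1b..0x1c] <- [a9 f6]
D3: mem[0x22..0x27] <- [60 f9 4a e9 4d bf]
D4: mem[0x18..0x1f] <- [ff 5f 60 f9 4a e9 4d bf]
D5: mem[0x14..0x19] <- [05 f4 1c bc a9 f6]
query mem[0x24]=0x4a, mem[0x1d]=0xe9, mem[0x1b]=0xf9, mem[0x26]=0x4d, mem[0x1c]=0x4a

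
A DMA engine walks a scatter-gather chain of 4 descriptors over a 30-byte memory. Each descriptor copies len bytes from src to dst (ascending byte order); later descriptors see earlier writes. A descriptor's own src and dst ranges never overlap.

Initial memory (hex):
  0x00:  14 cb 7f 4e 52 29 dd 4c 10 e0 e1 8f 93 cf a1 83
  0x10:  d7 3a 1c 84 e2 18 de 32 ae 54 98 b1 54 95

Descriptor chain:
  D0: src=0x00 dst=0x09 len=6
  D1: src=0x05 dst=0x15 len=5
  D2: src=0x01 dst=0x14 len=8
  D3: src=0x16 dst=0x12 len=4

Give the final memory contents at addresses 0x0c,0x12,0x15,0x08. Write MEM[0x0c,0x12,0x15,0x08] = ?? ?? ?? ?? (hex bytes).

MEM[0x0c,0x12,0x15,0x08] = 4e 4e dd 10

D0: mem[0x09..0x0e] <- [14 cb 7f 4e 52 29]
D1: mem[0x15..0x19] <- [29 dd 4c 10 14]
D2: mem[0x14..0x1b] <- [cb 7f 4e 52 29 dd 4c 10]
D3: mem[0x12..0x15] <- [4e 52 29 dd]
query mem[0x0c]=0x4e, mem[0x12]=0x4e, mem[0x15]=0xdd, mem[0x08]=0x10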